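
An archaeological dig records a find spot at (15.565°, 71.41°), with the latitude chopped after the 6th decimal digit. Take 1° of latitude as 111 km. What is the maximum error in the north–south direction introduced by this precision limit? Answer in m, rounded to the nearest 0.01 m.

Truncating at 6 decimal places can drop up to a full unit in the last place, so the latitude may be off by as much as 1e-06°.
North–south distance: 1e-06° × 111000 m/° = 0.111 m.

0.11 m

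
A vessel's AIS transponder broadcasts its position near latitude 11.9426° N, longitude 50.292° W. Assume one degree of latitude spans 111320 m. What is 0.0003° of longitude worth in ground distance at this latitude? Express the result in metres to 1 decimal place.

32.7 metres

0.0003° of longitude at 11.9426° is 0.0003 × 111320 × cos 11.9426° ≈ 0.0003 × 108911 = 32.6732 m.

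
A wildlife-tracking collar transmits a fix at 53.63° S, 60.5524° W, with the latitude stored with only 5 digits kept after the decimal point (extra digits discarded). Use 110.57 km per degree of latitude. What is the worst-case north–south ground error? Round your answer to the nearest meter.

1 meters

Truncating at 5 decimal places can drop up to a full unit in the last place, so the latitude may be off by as much as 1e-05°.
So the N–S error is at most 1e-05 × 110570 = 1.1057 m.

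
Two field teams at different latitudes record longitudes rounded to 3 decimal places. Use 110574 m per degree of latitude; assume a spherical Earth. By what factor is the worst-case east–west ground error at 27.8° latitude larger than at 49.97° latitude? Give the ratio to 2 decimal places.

1.38

Rounding to 3 decimal places leaves the longitude within ±0.0005° of the true value.
At 27.8°: 0.0005° × 110574 × cos 27.8° = 0.0005 × 110574 × 0.8846 ≈ 48.906 m.
Error at 49.97° = 0.0005° × 110574 × cos 49.97° ≈ 55.287 × 0.6432 = 35.56 m.
The ratio reduces to cos 27.8° / cos 49.97° = 0.8846/0.6432 ≈ 1.3753.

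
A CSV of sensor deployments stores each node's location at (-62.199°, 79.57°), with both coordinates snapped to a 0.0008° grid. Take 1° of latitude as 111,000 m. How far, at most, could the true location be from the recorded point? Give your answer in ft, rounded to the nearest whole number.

With a 0.0008° grid the true value lies within half a step, ±0.0008°/2 = ±0.0004°, of the stored one.
N–S: 0.0004° × 111000 m/° = 44.4 m.
Longitude error → 0.0004 × 111000 × cos 62.199° = 0.0004 × 111000 × 0.4664 ≈ 20.7083 m.
Worst case both components are at the extreme and orthogonal: √(44.4² + 20.7083²) ≈ 48.9918 m.
In feet: 48.9918 m ÷ 0.3048 ≈ 160.73 ft.

161 ft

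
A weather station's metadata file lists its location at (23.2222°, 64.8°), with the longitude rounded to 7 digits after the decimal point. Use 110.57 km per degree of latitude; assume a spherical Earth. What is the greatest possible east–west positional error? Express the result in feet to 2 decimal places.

Rounding to 7 decimal places leaves the longitude within ±5e-08° of the true value.
Parallels shrink by cos φ, so at 23.2222° a degree of longitude is 110570 × 0.9190 ≈ 101612 m.
So at most 5e-08° × 101612 ≈ 0.0050806 m east–west.
In feet: 0.0050806 m ÷ 0.3048 ≈ 0.016669 ft.

0.02 feet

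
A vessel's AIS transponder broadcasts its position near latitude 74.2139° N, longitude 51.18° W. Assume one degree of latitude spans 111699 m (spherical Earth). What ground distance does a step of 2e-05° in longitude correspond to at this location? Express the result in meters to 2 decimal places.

0.61 meters

2e-05° of longitude at 74.2139° is 2e-05 × 111699 × cos 74.2139° ≈ 2e-05 × 30387.4 = 0.607747 m.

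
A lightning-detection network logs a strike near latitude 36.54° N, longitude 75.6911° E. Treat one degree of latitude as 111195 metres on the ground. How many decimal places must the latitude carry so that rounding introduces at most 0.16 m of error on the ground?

6

One degree of latitude covers 111195 m.
With N decimal places the half-ulp bound is 0.5·10⁻ᴺ°, or 0.5·10⁻ᴺ × 111195 m on the ground.
Need 0.5 × 111195 × 10⁻ᴺ ≤ 0.16 → 10⁻ᴺ ≤ 2.878e-06, so N ≥ 5.54.
At 5 places the error can reach 0.556 m, but 6 places keeps it to 0.0556 m.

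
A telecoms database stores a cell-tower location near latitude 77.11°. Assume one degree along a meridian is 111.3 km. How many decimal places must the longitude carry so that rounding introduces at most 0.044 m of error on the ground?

At 77.11° one degree of longitude covers 111300 × cos 77.11° ≈ 111300 × 0.2231 ≈ 24828.8 m.
N decimal places → at most half a unit in the last place, 0.5 × 10⁻ᴺ° = 24828.8/2 × 10⁻ᴺ m.
Setting 12414.4 × 10⁻ᴺ ≤ 0.044 gives 10ᴺ ≥ 2.821e+05, i.e. N ≥ 5.45.
So 6 decimal places suffice (0.0124 m); 5 would allow up to 0.124 m.

6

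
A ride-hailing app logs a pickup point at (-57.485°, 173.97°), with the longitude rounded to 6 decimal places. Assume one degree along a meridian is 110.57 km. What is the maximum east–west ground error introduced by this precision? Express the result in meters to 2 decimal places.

0.03 meters

Rounding to 6 decimal places leaves the longitude within ±5e-07° of the true value.
At latitude 57.485° a degree of longitude spans 110570 m × cos 57.485° = 110570 × 0.5375 ≈ 59433.6 m.
So at most 5e-07° × 59433.6 ≈ 0.0297168 m east–west.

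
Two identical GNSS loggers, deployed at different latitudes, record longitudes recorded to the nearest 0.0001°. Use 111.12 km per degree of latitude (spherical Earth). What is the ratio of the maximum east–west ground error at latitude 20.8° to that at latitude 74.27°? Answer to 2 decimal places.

Rounding to 4 decimal places leaves the longitude within ±5e-05° of the true value.
At 20.8°: 5e-05° × 111120 × cos 20.8° = 5e-05 × 111120 × 0.9348 ≈ 5.1939 m.
At 74.27°: 5e-05° × 111120 × cos 74.27° = 5e-05 × 111120 × 0.2711 ≈ 1.5063 m.
The ratio reduces to cos 20.8° / cos 74.27° = 0.9348/0.2711 ≈ 3.4482.

3.45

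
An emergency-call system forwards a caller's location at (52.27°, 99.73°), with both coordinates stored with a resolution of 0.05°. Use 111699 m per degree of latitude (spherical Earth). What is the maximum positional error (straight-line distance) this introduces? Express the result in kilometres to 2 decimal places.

With a 0.05° grid the true value lies within half a step, ±0.05°/2 = ±0.025°, of the stored one.
North–south component: 0.025° × 111699 = 2792.48 m.
Longitude error → 0.025 × 111699 × cos 52.27° = 0.025 × 111699 × 0.6119 ≈ 1708.83 m.
Worst case both components are at the extreme and orthogonal: √(2792.48² + 1708.83²) ≈ 3273.84 m.
That is 3273.84 m = 3.2738 km.

3.27 kilometres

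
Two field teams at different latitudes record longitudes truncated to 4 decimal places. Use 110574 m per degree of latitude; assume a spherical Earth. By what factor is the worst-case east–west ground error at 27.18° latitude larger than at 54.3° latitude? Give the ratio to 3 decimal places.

Truncating at 4 decimal places can drop up to a full unit in the last place, so the longitude may be off by as much as 0.0001°.
Error at 27.18° = 0.0001° × 110574 × cos 27.18° ≈ 11.057 × 0.8896 = 9.8364 m.
Error at 54.3° = 0.0001° × 110574 × cos 54.3° ≈ 11.057 × 0.5835 = 6.4524 m.
Ratio: 9.8364 / 6.4524 = cos 27.18° / cos 54.3° ≈ 1.5244.

1.524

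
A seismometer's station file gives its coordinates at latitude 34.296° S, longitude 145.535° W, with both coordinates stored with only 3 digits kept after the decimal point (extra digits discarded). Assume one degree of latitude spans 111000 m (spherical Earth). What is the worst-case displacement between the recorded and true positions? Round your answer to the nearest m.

Truncating at 3 decimal places can drop up to a full unit in the last place, so each coordinate may be off by as much as 0.001°.
North–south component: 0.001° × 111000 = 111 m.
Longitude error → 0.001 × 111000 × cos 34.296° = 0.001 × 111000 × 0.8261 ≈ 91.7013 m.
The two errors are perpendicular, so the maximum displacement is √(111² + 91.7013²) ≈ 143.98 m.

144 m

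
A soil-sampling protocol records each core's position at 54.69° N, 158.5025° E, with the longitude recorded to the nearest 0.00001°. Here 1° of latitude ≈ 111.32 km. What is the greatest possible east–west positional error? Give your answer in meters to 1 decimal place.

Rounding to 5 decimal places leaves the longitude within ±5e-06° of the true value.
One degree of longitude at 54.69° is 111320 × cos 54.69° ≈ 111320 × 0.5780 = 64343 m.
East–west error: 5e-06° × 64343 m/° ≈ 0.321715 m.

0.3 meters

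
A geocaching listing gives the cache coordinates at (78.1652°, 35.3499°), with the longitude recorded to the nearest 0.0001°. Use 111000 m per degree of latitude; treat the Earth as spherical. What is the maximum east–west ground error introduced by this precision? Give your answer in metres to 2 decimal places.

1.14 metres

Rounding to 4 decimal places leaves the longitude within ±5e-05° of the true value.
Parallels shrink by cos φ, so at 78.1652° a degree of longitude is 111000 × 0.2051 ≈ 22765.1 m.
So at most 5e-05° × 22765.1 ≈ 1.13825 m east–west.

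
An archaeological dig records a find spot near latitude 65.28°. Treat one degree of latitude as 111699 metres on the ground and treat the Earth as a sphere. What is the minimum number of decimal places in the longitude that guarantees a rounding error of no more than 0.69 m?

5

At 65.28° one degree of longitude covers 111699 × cos 65.28° ≈ 111699 × 0.4182 ≈ 46710.8 m.
Rounding to N decimal places gives at most 0.5 × 10⁻ᴺ degrees of error, i.e. 0.5 × 10⁻ᴺ × 46710.8 m.
Need 0.5 × 46710.8 × 10⁻ᴺ ≤ 0.69 → 10⁻ᴺ ≤ 2.954e-05, so N ≥ 4.53.
So 5 decimal places suffice (0.234 m); 4 would allow up to 2.34 m.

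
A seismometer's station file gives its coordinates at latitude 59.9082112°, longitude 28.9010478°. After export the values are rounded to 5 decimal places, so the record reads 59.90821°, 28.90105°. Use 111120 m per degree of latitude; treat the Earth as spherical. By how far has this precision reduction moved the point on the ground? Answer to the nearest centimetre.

Δlat = 59.9082112 − 59.90821 = +0.0000012°; Δlon = 28.9010478 − 28.90105 = -0.0000022°.
N–S: 0.0000012° × 111120 m/° = 0.133344 m.
East–west at this latitude: -0.0000022° × 111120 × cos 59.9082° ≈ -0.0000022 × 55714.1 = -0.122571 m.
Hypotenuse of the two orthogonal shifts: √(0.133344² + 0.122571²) = 0.18112 m.
That is 0.18112 m = 18.112 cm.

18 centimetres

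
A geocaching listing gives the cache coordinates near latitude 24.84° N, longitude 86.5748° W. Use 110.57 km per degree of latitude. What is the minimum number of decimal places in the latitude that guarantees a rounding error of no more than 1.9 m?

One degree of latitude covers 110570 m.
N decimal places → at most half a unit in the last place, 0.5 × 10⁻ᴺ° = 110570/2 × 10⁻ᴺ m.
Need 0.5 × 110570 × 10⁻ᴺ ≤ 1.9 → 10⁻ᴺ ≤ 3.437e-05, so N ≥ 4.46.
At 4 places the error can reach 5.53 m, but 5 places keeps it to 0.553 m.

5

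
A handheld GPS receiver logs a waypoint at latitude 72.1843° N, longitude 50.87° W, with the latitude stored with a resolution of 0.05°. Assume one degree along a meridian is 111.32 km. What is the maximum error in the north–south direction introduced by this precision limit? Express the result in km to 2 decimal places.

2.78 km

With a 0.05° grid the true value lies within half a step, ±0.05°/2 = ±0.025°, of the stored one.
North–south distance: 0.025° × 111320 m/° = 2783 m.
That is 2783 m = 2.783 km.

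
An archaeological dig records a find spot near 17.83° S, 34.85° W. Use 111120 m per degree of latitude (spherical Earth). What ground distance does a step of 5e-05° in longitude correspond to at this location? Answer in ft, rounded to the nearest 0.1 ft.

17.4 ft

One degree of longitude here spans 111120 × cos 17.83° = 111120 × 0.9520 ≈ 105783 m; 5e-05° of that is 5.28914 m.
Converting: 5.28914 m × 3.2808 ft/m ≈ 17.353 ft.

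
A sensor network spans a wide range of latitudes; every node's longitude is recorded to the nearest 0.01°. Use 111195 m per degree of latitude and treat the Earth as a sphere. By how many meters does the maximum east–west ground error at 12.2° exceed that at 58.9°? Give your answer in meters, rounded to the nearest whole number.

Rounding to 2 decimal places leaves the longitude within ±0.005° of the true value.
At 12.2°: 0.005° × 111195 × cos 12.2° = 0.005 × 111195 × 0.9774 ≈ 543.42 m.
Error at 58.9° = 0.005° × 111195 × cos 58.9° ≈ 555.98 × 0.5165 = 287.18 m.
Difference: 543.42 − 287.18 = 256.24 m.

256 meters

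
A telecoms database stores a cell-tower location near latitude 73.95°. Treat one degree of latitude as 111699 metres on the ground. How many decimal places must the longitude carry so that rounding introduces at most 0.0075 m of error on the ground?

At 73.95° one degree of longitude covers 111699 × cos 73.95° ≈ 111699 × 0.2765 ≈ 30882.1 m.
With N decimal places the half-ulp bound is 0.5·10⁻ᴺ°, or 0.5·10⁻ᴺ × 30882.1 m on the ground.
Setting 15441.1 × 10⁻ᴺ ≤ 0.0075 gives 10ᴺ ≥ 2.059e+06, i.e. N ≥ 6.31.
At 6 places the error can reach 0.0154 m, but 7 places keeps it to 0.00154 m.

7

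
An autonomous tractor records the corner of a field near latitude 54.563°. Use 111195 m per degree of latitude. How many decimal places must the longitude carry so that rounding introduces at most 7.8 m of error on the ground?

4 decimal places

At 54.563° one degree of longitude covers 111195 × cos 54.563° ≈ 111195 × 0.5798 ≈ 64471.7 m.
Rounding to N decimal places gives at most 0.5 × 10⁻ᴺ degrees of error, i.e. 0.5 × 10⁻ᴺ × 64471.7 m.
Need 0.5 × 64471.7 × 10⁻ᴺ ≤ 7.8 → 10⁻ᴺ ≤ 2.420e-04, so N ≥ 3.62.
At 3 places the error can reach 32.2 m, but 4 places keeps it to 3.22 m.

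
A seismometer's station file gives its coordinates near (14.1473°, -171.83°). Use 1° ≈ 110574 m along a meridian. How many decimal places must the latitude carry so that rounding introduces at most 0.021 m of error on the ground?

One degree of latitude covers 110574 m.
Rounding to N decimal places gives at most 0.5 × 10⁻ᴺ degrees of error, i.e. 0.5 × 10⁻ᴺ × 110574 m.
Setting 55287 × 10⁻ᴺ ≤ 0.021 gives 10ᴺ ≥ 2.633e+06, i.e. N ≥ 6.42.
So 7 decimal places suffice (0.00553 m); 6 would allow up to 0.0553 m.

7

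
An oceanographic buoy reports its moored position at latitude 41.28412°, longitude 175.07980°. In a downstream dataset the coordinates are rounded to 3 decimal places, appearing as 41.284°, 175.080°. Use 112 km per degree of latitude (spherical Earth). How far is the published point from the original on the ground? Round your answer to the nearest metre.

Δlat = 41.28412 − 41.284 = +0.00012°; Δlon = 175.07980 − 175.080 = -0.00020°.
N–S: 0.00012° × 112000 m/° = 13.44 m.
East–west at this latitude: -0.00020° × 112000 × cos 41.284° ≈ -0.00020 × 84162.2 = -16.8324 m.
Hypotenuse of the two orthogonal shifts: √(13.44² + 16.8324²) = 21.5398 m.

22 metres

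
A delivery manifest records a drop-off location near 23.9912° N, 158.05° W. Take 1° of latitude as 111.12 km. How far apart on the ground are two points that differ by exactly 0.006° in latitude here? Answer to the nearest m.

667 m

Along a meridian 0.006° is 0.006 × 111120 = 666.72 m.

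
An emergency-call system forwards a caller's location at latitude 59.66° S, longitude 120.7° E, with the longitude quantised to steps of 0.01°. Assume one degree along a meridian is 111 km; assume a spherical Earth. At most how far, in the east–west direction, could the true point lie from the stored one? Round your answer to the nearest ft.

920 ft

With a 0.01° grid the true value lies within half a step, ±0.01°/2 = ±0.005°, of the stored one.
At latitude 59.66° a degree of longitude spans 111000 m × cos 59.66° = 111000 × 0.5051 ≈ 56069.5 m.
Maximum E–W displacement: 0.005 × 56069.5 = 280.347 m.
Converting: 280.347 m × 3.2808 ft/m ≈ 919.77 ft.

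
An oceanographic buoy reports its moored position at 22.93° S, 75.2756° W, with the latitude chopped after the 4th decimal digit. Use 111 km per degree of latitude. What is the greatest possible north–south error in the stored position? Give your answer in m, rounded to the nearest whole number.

Truncating at 4 decimal places can drop up to a full unit in the last place, so the latitude may be off by as much as 0.0001°.
Along the meridian that is 0.0001° × 111000 m/° = 11.1 m.

11 m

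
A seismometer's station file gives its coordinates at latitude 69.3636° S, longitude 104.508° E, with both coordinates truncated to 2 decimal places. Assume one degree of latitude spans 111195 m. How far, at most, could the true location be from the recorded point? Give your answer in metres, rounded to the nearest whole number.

1179 metres

Truncating at 2 decimal places can drop up to a full unit in the last place, so each coordinate may be off by as much as 0.01°.
Latitude error → 0.01 × 111195 = 1111.95 m along the meridian.
East–west component at 69.3636°: 0.01° × 111195 × cos 69.3636° ≈ 0.01 × 39189.1 ≈ 391.891 m.
Combining orthogonally: (1111.95² + 391.891²)^½ ≈ 1178.99 m.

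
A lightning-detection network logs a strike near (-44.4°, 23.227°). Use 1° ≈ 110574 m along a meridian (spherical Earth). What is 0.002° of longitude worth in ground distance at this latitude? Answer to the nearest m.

158 m

0.002° of longitude at 44.4° is 0.002 × 110574 × cos 44.4° ≈ 0.002 × 79002.1 = 158.004 m.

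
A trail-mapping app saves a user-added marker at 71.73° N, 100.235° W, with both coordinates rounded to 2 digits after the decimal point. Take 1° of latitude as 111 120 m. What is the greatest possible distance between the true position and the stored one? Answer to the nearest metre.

582 metres

Rounding to 2 decimal places leaves each coordinate within ±0.005° of the true value.
N–S: 0.005° × 111120 m/° = 555.6 m.
E–W at 71.73°: 0.005° × 111120 × cos 71.73° = 0.005 × 111120 × 0.3135 ≈ 174.178 m.
The two errors are perpendicular, so the maximum displacement is √(555.6² + 174.178²) ≈ 582.262 m.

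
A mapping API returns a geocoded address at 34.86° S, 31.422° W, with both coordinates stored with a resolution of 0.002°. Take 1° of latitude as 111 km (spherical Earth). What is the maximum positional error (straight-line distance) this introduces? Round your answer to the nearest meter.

With a 0.002° grid the true value lies within half a step, ±0.002°/2 = ±0.001°, of the stored one.
N–S: 0.001° × 111000 m/° = 111 m.
E–W at 34.86°: 0.001° × 111000 × cos 34.86° = 0.001 × 111000 × 0.8206 ≈ 91.0812 m.
The two errors are perpendicular, so the maximum displacement is √(111² + 91.0812²) ≈ 143.585 m.

144 meters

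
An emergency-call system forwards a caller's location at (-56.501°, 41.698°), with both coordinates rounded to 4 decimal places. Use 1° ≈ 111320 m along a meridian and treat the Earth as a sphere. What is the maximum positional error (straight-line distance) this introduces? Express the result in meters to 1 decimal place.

6.4 meters

Rounding to 4 decimal places leaves each coordinate within ±5e-05° of the true value.
N–S: 5e-05° × 111320 m/° = 5.566 m.
East–west component at 56.501°: 5e-05° × 111320 × cos 56.501° ≈ 5e-05 × 61440 ≈ 3.072 m.
The two errors are perpendicular, so the maximum displacement is √(5.566² + 3.072²) ≈ 6.35748 m.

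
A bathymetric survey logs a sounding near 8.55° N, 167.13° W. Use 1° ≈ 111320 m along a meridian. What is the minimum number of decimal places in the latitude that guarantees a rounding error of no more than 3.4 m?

5 decimal places

One degree of latitude covers 111320 m.
N decimal places → at most half a unit in the last place, 0.5 × 10⁻ᴺ° = 111320/2 × 10⁻ᴺ m.
Need 0.5 × 111320 × 10⁻ᴺ ≤ 3.4 → 10⁻ᴺ ≤ 6.109e-05, so N ≥ 4.21.
N = 4 would give 5.57 m (too coarse); N = 5 gives 0.557 m ≤ 3.4 m.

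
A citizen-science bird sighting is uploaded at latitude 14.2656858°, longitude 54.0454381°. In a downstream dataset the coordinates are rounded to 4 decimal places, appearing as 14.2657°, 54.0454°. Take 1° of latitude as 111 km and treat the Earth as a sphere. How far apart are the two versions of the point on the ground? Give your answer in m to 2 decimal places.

4.39 m

Δlat = 14.2656858 − 14.2657 = -0.0000142°; Δlon = 54.0454381 − 54.0454 = +0.0000381°.
N–S: -0.0000142° × 111000 m/° = -1.5762 m.
E–W at 14.2657°: 0.0000381° × 111000 × cos 14.2657° = 0.0000381 × 111000 × 0.9692 ≈ 4.09869 m.
Combined displacement = (1.5762² + 4.09869²)^½ ≈ 4.39132 m.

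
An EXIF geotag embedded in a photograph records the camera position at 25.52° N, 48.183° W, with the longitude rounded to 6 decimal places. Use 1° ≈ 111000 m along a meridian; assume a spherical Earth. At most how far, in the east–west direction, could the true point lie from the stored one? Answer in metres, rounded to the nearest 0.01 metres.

0.05 metres

Rounding to 6 decimal places leaves the longitude within ±5e-07° of the true value.
Parallels shrink by cos φ, so at 25.52° a degree of longitude is 111000 × 0.9024 ≈ 100170 m.
So at most 5e-07° × 100170 ≈ 0.0500851 m east–west.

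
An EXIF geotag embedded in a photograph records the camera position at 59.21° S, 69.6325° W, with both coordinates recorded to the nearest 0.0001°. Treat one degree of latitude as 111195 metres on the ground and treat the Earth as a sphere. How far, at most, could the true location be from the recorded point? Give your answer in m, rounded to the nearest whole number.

6 m

Rounding to 4 decimal places leaves each coordinate within ±5e-05° of the true value.
North–south component: 5e-05° × 111195 = 5.55975 m.
E–W at 59.21°: 5e-05° × 111195 × cos 59.21° = 5e-05 × 111195 × 0.5119 ≈ 2.846 m.
The two errors are perpendicular, so the maximum displacement is √(5.55975² + 2.846²) ≈ 6.24584 m.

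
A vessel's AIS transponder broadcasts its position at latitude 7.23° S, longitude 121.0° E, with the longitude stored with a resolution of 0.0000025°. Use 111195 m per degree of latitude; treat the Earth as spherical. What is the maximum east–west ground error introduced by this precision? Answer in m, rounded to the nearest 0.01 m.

With a 0.0000025° grid the true value lies within half a step, ±0.0000025°/2 = ±1.25e-06°, of the stored one.
At latitude 7.23° a degree of longitude spans 111195 m × cos 7.23° = 111195 × 0.9920 ≈ 110311 m.
Maximum E–W displacement: 1.25e-06 × 110311 = 0.137889 m.

0.14 m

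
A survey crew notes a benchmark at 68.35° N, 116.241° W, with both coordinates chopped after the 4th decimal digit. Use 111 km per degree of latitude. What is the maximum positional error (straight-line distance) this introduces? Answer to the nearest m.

Truncating at 4 decimal places can drop up to a full unit in the last place, so each coordinate may be off by as much as 0.0001°.
North–south component: 0.0001° × 111000 = 11.1 m.
E–W at 68.35°: 0.0001° × 111000 × cos 68.35° = 0.0001 × 111000 × 0.3689 ≈ 4.09519 m.
Combining orthogonally: (11.1² + 4.09519²)^½ ≈ 11.8313 m.

12 m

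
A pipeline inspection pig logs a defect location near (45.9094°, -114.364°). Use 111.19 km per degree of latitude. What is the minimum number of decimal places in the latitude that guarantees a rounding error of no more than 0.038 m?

One degree of latitude covers 111190 m.
With N decimal places the half-ulp bound is 0.5·10⁻ᴺ°, or 0.5·10⁻ᴺ × 111190 m on the ground.
Setting 55595 × 10⁻ᴺ ≤ 0.038 gives 10ᴺ ≥ 1.463e+06, i.e. N ≥ 6.17.
At 6 places the error can reach 0.0556 m, but 7 places keeps it to 0.00556 m.

7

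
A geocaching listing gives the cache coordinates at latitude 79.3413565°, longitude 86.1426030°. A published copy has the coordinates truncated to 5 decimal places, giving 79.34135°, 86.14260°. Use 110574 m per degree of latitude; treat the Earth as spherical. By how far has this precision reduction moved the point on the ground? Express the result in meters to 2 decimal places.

0.72 meters

Δlat = 79.3413565 − 79.34135 = +0.0000065°; Δlon = 86.1426030 − 86.14260 = +0.0000030°.
North–south shift: 0.0000065 × 110574 = 0.718731 m.
E–W at 79.3414°: 0.0000030° × 110574 × cos 79.3414° = 0.0000030 × 110574 × 0.1850 ≈ 0.0613544 m.
Combined displacement = (0.718731² + 0.0613544²)^½ ≈ 0.721345 m.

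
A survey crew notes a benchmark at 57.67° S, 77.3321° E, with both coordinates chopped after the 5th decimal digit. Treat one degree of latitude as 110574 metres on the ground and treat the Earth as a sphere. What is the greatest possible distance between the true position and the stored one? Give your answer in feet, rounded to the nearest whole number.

4 feet

Truncating at 5 decimal places can drop up to a full unit in the last place, so each coordinate may be off by as much as 1e-05°.
N–S: 1e-05° × 110574 m/° = 1.10574 m.
East–west component at 57.67°: 1e-05° × 110574 × cos 57.67° ≈ 1e-05 × 59134.4 ≈ 0.591344 m.
Combining orthogonally: (1.10574² + 0.591344²)^½ ≈ 1.25393 m.
Converting: 1.25393 m × 3.2808 ft/m ≈ 4.114 ft.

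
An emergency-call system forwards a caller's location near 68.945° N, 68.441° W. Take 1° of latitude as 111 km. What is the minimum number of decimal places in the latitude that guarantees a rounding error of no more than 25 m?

4

One degree of latitude covers 111000 m.
With N decimal places the half-ulp bound is 0.5·10⁻ᴺ°, or 0.5·10⁻ᴺ × 111000 m on the ground.
Need 0.5 × 111000 × 10⁻ᴺ ≤ 25 → 10⁻ᴺ ≤ 4.505e-04, so N ≥ 3.35.
At 3 places the error can reach 55.5 m, but 4 places keeps it to 5.55 m.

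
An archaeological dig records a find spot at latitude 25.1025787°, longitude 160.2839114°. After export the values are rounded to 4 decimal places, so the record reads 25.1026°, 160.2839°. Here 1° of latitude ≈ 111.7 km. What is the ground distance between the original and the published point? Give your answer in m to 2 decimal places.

2.64 m

Δlat = 25.1025787 − 25.1026 = -0.0000213°; Δlon = 160.2839114 − 160.2839 = +0.0000114°.
North–south shift: -0.0000213 × 111700 = -2.37921 m.
East–west at this latitude: 0.0000114° × 111700 × cos 25.1026° ≈ 0.0000114 × 101150 = 1.15311 m.
Distance: √(2.37921² + 1.15311²) ≈ 2.64392 m.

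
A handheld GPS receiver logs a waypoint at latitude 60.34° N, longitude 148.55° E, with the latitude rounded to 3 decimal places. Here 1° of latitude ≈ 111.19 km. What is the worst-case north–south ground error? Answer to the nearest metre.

56 metres

Rounding to 3 decimal places leaves the latitude within ±0.0005° of the true value.
Along the meridian that is 0.0005° × 111190 m/° = 55.595 m.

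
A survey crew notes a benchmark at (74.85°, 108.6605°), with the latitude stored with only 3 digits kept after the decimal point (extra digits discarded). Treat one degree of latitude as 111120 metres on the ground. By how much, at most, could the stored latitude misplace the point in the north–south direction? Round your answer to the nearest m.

Truncating at 3 decimal places can drop up to a full unit in the last place, so the latitude may be off by as much as 0.001°.
Along the meridian that is 0.001° × 111120 m/° = 111.12 m.

111 m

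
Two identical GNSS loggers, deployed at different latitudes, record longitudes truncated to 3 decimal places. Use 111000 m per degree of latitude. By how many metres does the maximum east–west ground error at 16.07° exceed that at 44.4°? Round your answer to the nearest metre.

Truncating at 3 decimal places can drop up to a full unit in the last place, so the longitude may be off by as much as 0.001°.
Error at 16.07° = 0.001° × 111000 × cos 16.07° ≈ 111 × 0.9609 = 106.66 m.
Error at 44.4° = 0.001° × 111000 × cos 44.4° ≈ 111 × 0.7145 = 79.306 m.
Difference: 106.66 − 79.306 = 27.356 m.

27 metres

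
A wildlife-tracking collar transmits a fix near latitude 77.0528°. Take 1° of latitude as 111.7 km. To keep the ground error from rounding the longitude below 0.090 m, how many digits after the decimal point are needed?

At 77.0528° one degree of longitude covers 111700 × cos 77.0528° ≈ 111700 × 0.2241 ≈ 25026.7 m.
Rounding to N decimal places gives at most 0.5 × 10⁻ᴺ degrees of error, i.e. 0.5 × 10⁻ᴺ × 25026.7 m.
Setting 12513.4 × 10⁻ᴺ ≤ 0.090 gives 10ᴺ ≥ 1.39e+05, i.e. N ≥ 5.14.
So 6 decimal places suffice (0.0125 m); 5 would allow up to 0.125 m.

6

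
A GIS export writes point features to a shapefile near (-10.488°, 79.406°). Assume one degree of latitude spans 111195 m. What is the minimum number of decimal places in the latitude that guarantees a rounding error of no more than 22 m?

One degree of latitude covers 111195 m.
With N decimal places the half-ulp bound is 0.5·10⁻ᴺ°, or 0.5·10⁻ᴺ × 111195 m on the ground.
Need 0.5 × 111195 × 10⁻ᴺ ≤ 22 → 10⁻ᴺ ≤ 3.957e-04, so N ≥ 3.40.
N = 3 would give 55.6 m (too coarse); N = 4 gives 5.56 m ≤ 22 m.

4 decimal places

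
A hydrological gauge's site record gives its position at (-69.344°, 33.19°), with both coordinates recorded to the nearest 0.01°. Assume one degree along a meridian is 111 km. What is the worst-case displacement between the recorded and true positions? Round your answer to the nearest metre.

Rounding to 2 decimal places leaves each coordinate within ±0.005° of the true value.
N–S: 0.005° × 111000 m/° = 555 m.
East–west component at 69.344°: 0.005° × 111000 × cos 69.344° ≈ 0.005 × 39156 ≈ 195.78 m.
The two errors are perpendicular, so the maximum displacement is √(555² + 195.78²) ≈ 588.519 m.

589 metres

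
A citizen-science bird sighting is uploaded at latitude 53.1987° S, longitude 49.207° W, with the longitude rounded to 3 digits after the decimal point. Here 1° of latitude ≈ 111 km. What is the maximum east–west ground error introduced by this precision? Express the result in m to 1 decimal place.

33.2 m

Rounding to 3 decimal places leaves the longitude within ±0.0005° of the true value.
Parallels shrink by cos φ, so at 53.1987° a degree of longitude is 111000 × 0.5990 ≈ 66493.6 m.
So at most 0.0005° × 66493.6 ≈ 33.2468 m east–west.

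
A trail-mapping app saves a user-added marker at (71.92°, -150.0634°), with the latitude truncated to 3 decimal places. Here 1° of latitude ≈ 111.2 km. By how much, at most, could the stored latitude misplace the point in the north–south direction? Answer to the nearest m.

111 m

Truncating at 3 decimal places can drop up to a full unit in the last place, so the latitude may be off by as much as 0.001°.
Along the meridian that is 0.001° × 111200 m/° = 111.2 m.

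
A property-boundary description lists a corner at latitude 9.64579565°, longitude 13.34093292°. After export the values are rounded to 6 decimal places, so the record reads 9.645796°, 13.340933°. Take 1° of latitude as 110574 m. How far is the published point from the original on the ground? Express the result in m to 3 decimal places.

The latitude changed by -0.00000035° and the longitude by -0.00000008°.
North–south shift: -0.00000035 × 110574 = -0.0387009 m.
East–west at this latitude: -0.00000008° × 110574 × cos 9.6458° ≈ -0.00000008 × 109011 = -0.00872086 m.
Hypotenuse of the two orthogonal shifts: √(0.0387009² + 0.00872086²) = 0.0396713 m.

0.040 m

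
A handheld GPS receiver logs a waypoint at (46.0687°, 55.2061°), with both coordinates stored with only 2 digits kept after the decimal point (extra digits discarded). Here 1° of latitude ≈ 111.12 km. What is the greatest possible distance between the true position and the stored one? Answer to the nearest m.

1352 m

Truncating at 2 decimal places can drop up to a full unit in the last place, so each coordinate may be off by as much as 0.01°.
N–S: 0.01° × 111120 m/° = 1111.2 m.
East–west component at 46.0687°: 0.01° × 111120 × cos 46.0687° ≈ 0.01 × 77094.5 ≈ 770.945 m.
Worst case both components are at the extreme and orthogonal: √(1111.2² + 770.945²) ≈ 1352.45 m.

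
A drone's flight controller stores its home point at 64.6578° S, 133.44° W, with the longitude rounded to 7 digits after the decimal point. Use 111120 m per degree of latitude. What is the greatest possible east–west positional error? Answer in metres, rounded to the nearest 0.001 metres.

Rounding to 7 decimal places leaves the longitude within ±5e-08° of the true value.
At latitude 64.6578° a degree of longitude spans 111120 m × cos 64.6578° = 111120 × 0.4280 ≈ 47562 m.
So at most 5e-08° × 47562 ≈ 0.0023781 m east–west.

0.002 metres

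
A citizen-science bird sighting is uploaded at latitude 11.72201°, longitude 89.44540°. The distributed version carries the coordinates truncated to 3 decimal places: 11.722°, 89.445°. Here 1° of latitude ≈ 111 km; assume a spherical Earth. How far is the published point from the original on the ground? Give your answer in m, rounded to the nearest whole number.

The latitude changed by +0.00001° and the longitude by +0.00040°.
North–south shift: 0.00001 × 111000 = 1.11 m.
E–W at 11.722°: 0.00040° × 111000 × cos 11.722° = 0.00040 × 111000 × 0.9791 ≈ 43.474 m.
Combined displacement = (1.11² + 43.474²)^½ ≈ 43.4882 m.

43 m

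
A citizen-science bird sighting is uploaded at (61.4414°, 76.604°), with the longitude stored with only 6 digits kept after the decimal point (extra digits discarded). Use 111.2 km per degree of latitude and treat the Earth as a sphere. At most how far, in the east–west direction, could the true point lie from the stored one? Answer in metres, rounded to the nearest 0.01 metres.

Truncating at 6 decimal places can drop up to a full unit in the last place, so the longitude may be off by as much as 1e-06°.
Parallels shrink by cos φ, so at 61.4414° a degree of longitude is 111200 × 0.4781 ≈ 53160 m.
East–west error: 1e-06° × 53160 m/° ≈ 0.05316 m.

0.05 metres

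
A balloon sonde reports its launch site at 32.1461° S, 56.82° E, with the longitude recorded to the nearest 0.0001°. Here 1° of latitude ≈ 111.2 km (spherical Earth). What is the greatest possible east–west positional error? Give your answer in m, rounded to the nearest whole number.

5 m

Rounding to 4 decimal places leaves the longitude within ±5e-05° of the true value.
Parallels shrink by cos φ, so at 32.1461° a degree of longitude is 111200 × 0.8467 ≈ 94152.4 m.
Maximum E–W displacement: 5e-05 × 94152.4 = 4.70762 m.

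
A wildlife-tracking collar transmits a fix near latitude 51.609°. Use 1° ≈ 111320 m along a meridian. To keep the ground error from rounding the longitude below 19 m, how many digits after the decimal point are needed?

At 51.609° one degree of longitude covers 111320 × cos 51.609° ≈ 111320 × 0.6210 ≈ 69132.5 m.
Rounding to N decimal places gives at most 0.5 × 10⁻ᴺ degrees of error, i.e. 0.5 × 10⁻ᴺ × 69132.5 m.
Need 0.5 × 69132.5 × 10⁻ᴺ ≤ 19 → 10⁻ᴺ ≤ 5.497e-04, so N ≥ 3.26.
So 4 decimal places suffice (3.46 m); 3 would allow up to 34.6 m.

4 decimal places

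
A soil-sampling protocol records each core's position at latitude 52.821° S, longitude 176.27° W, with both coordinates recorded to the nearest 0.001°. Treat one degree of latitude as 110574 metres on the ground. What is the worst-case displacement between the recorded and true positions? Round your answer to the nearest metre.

65 metres

Rounding to 3 decimal places leaves each coordinate within ±0.0005° of the true value.
North–south component: 0.0005° × 110574 = 55.287 m.
E–W at 52.821°: 0.0005° × 110574 × cos 52.821° = 0.0005 × 110574 × 0.6043 ≈ 33.4103 m.
Worst case both components are at the extreme and orthogonal: √(55.287² + 33.4103²) ≈ 64.598 m.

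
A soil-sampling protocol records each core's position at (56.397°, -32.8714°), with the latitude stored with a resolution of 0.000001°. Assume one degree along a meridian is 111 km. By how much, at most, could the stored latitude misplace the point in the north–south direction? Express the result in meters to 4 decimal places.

0.0555 meters

With a 0.000001° grid the true value lies within half a step, ±0.000001°/2 = ±5e-07°, of the stored one.
So the N–S error is at most 5e-07 × 111000 = 0.0555 m.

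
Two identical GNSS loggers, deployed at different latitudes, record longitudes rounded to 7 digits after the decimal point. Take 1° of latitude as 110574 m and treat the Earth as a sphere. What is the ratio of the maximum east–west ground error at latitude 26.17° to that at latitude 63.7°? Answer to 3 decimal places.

2.026

Rounding to 7 decimal places leaves the longitude within ±5e-08° of the true value.
At 26.17°: 5e-08° × 110574 × cos 26.17° = 5e-08 × 110574 × 0.8975 ≈ 0.0049619 m.
At 63.7°: 5e-08° × 110574 × cos 63.7° = 5e-08 × 110574 × 0.4431 ≈ 0.0024496 m.
Ratio: 0.0049619 / 0.0024496 = cos 26.17° / cos 63.7° ≈ 2.0256.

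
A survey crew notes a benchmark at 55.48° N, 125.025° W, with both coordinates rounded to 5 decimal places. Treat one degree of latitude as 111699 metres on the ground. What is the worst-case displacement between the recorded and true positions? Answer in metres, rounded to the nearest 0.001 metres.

Rounding to 5 decimal places leaves each coordinate within ±5e-06° of the true value.
North–south component: 5e-06° × 111699 = 0.558495 m.
Longitude error → 5e-06 × 111699 × cos 55.48° = 5e-06 × 111699 × 0.5667 ≈ 0.316496 m.
The two errors are perpendicular, so the maximum displacement is √(0.558495² + 0.316496²) ≈ 0.641939 m.

0.642 metres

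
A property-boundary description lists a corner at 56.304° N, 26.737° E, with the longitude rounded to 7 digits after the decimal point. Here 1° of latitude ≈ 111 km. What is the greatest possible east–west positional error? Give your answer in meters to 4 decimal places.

Rounding to 7 decimal places leaves the longitude within ±5e-08° of the true value.
Parallels shrink by cos φ, so at 56.304° a degree of longitude is 111000 × 0.5548 ≈ 61581.3 m.
Maximum E–W displacement: 5e-08 × 61581.3 = 0.00307906 m.

0.0031 meters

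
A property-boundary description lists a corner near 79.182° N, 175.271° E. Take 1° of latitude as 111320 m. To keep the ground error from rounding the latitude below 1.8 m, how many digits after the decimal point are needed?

5 decimal places

One degree of latitude covers 111320 m.
N decimal places → at most half a unit in the last place, 0.5 × 10⁻ᴺ° = 111320/2 × 10⁻ᴺ m.
Need 0.5 × 111320 × 10⁻ᴺ ≤ 1.8 → 10⁻ᴺ ≤ 3.234e-05, so N ≥ 4.49.
So 5 decimal places suffice (0.557 m); 4 would allow up to 5.57 m.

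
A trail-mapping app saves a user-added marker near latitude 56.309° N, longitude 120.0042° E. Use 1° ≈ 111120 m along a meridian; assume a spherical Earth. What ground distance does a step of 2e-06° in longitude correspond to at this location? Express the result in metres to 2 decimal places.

0.12 metres

2e-06° of longitude at 56.309° is 2e-06 × 111120 × cos 56.309° ≈ 2e-06 × 61639.8 = 0.12328 m.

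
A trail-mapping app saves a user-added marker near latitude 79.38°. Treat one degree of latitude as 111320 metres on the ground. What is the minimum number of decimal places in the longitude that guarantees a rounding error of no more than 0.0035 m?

At 79.38° one degree of longitude covers 111320 × cos 79.38° ≈ 111320 × 0.1843 ≈ 20515.7 m.
N decimal places → at most half a unit in the last place, 0.5 × 10⁻ᴺ° = 20515.7/2 × 10⁻ᴺ m.
Need 0.5 × 20515.7 × 10⁻ᴺ ≤ 0.0035 → 10⁻ᴺ ≤ 3.412e-07, so N ≥ 6.47.
So 7 decimal places suffice (0.00103 m); 6 would allow up to 0.0103 m.

7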